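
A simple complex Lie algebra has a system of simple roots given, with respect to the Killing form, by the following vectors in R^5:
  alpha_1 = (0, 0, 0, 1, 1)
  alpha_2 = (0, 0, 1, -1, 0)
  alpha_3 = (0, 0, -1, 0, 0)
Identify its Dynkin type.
Compute the Cartan integers a_ij = 2(alpha_i, alpha_j)/(alpha_j, alpha_j); the resulting 3x3 Cartan matrix is
[[2, -1, 0], [-1, 2, -2], [0, -1, 2]].
The roots have two lengths (squared-length ratio 2:1); the short ones are alpha_{3}. The associated Dynkin diagram is a chain of 3 nodes with a double edge at one end; the terminal node there is the unique short simple root (B_3), so the type is B_3 (the algebra so(7)).

B_3 (so(7))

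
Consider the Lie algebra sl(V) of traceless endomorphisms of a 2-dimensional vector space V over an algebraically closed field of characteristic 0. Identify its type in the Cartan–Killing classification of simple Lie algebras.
A1

This is sl(2), which has dimension 2^2 - 1 = 3 and rank 2 - 1 = 1 (a Cartan subalgebra is the diagonal traceless matrices). In the classification of classical Lie algebras, the special linear algebra sl(n+1) has type A_n; here n = 1, so the Dynkin diagram is a chain of 1 nodes with single edges (A_1). Hence the type is A_1.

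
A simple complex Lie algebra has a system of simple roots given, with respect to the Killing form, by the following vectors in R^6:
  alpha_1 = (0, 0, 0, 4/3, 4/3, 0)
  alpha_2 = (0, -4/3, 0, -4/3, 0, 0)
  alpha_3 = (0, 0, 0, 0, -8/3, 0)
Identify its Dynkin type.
Compute the Cartan integers a_ij = 2(alpha_i, alpha_j)/(alpha_j, alpha_j); the resulting 3x3 Cartan matrix is
[[2, -1, -1], [-1, 2, 0], [-2, 0, 2]].
The roots have two lengths (squared-length ratio 2:1); the short ones are alpha_{1,2}. The associated Dynkin diagram is a chain of 3 nodes with a double edge at one end; the terminal node there is the unique long simple root (C_3), so the type is C_3 (the algebra sp(6)).

type C_3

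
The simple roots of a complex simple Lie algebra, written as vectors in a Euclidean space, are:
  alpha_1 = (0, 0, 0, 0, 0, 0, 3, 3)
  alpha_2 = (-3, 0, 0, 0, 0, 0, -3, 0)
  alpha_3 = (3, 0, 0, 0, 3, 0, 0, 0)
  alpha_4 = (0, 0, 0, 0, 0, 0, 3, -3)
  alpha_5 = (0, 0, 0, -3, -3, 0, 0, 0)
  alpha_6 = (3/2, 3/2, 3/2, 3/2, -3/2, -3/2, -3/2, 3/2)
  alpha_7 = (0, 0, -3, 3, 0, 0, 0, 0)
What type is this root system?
Compute the Cartan integers a_ij = 2(alpha_i, alpha_j)/(alpha_j, alpha_j); the resulting 7x7 Cartan matrix is
[[2, -1, 0, 0, 0, 0, 0], [-1, 2, -1, -1, 0, 0, 0], [0, -1, 2, 0, -1, 0, 0], [0, -1, 0, 2, 0, -1, 0], [0, 0, -1, 0, 2, 0, -1], [0, 0, 0, -1, 0, 2, 0], [0, 0, 0, 0, -1, 0, 2]].
All simple roots have the same length, so the diagram is simply laced. The associated Dynkin diagram is a chain of 6 nodes with one extra node attached to the third node from one end (E_7), so the type is E_7.

E7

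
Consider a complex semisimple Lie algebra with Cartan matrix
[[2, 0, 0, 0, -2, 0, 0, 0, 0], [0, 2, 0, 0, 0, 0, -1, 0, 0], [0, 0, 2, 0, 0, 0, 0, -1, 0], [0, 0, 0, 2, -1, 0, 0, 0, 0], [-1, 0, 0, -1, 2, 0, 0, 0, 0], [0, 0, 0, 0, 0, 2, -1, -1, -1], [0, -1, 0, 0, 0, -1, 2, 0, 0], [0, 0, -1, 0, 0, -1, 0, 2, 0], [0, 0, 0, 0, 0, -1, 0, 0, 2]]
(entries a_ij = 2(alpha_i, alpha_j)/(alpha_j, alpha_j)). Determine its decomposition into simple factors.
The diagram associated to this matrix has two connected components: the simple roots {alpha_1, alpha_4, alpha_5} form a chain of 3 nodes with a double edge at one end; the terminal node there is the unique long simple root (C_3), and {alpha_2, alpha_3, alpha_6, alpha_7, alpha_8, alpha_9} form a chain of 5 nodes with one extra node attached to the third node from one end (E_6). A semisimple Lie algebra decomposes uniquely as the direct sum of simple ideals, one per connected component of its Dynkin diagram, so g ≅ C_3 ⊕ E_6 (dimension 21 + 78 = 99).

C3 ⊕ E6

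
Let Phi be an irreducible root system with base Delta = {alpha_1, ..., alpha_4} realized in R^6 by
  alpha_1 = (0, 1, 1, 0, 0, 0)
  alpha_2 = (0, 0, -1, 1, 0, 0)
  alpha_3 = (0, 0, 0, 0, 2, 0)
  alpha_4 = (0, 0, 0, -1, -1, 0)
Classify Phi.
Compute the Cartan integers a_ij = 2(alpha_i, alpha_j)/(alpha_j, alpha_j); the resulting 4x4 Cartan matrix is
[[2, -1, 0, 0], [-1, 2, 0, -1], [0, 0, 2, -2], [0, -1, -1, 2]].
The roots have two lengths (squared-length ratio 2:1); the short ones are alpha_{1,2,4}. The associated Dynkin diagram is a chain of 4 nodes with a double edge at one end; the terminal node there is the unique long simple root (C_4), so the type is C_4 (the algebra sp(8)).

C_4 (sp(8))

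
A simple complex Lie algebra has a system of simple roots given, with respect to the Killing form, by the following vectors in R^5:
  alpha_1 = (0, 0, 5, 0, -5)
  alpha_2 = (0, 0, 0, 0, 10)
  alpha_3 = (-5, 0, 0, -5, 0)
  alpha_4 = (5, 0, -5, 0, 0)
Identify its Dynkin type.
C4

Compute the Cartan integers a_ij = 2(alpha_i, alpha_j)/(alpha_j, alpha_j); the resulting 4x4 Cartan matrix is
[[2, -1, 0, -1], [-2, 2, 0, 0], [0, 0, 2, -1], [-1, 0, -1, 2]].
The roots have two lengths (squared-length ratio 2:1); the short ones are alpha_{1,3,4}. The associated Dynkin diagram is a chain of 4 nodes with a double edge at one end; the terminal node there is the unique long simple root (C_4), so the type is C_4 (the algebra sp(8)).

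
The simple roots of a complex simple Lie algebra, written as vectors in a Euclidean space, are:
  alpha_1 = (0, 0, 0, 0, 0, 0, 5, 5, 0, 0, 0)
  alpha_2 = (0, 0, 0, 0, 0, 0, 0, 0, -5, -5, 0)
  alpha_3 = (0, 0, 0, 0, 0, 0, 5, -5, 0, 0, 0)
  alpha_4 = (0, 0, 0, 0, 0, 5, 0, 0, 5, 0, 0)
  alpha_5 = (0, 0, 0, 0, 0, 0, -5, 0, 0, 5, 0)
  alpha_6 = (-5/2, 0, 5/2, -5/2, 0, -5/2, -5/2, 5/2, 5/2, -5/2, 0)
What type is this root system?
Compute the Cartan integers a_ij = 2(alpha_i, alpha_j)/(alpha_j, alpha_j); the resulting 6x6 Cartan matrix is
[[2, 0, 0, 0, -1, 0], [0, 2, 0, -1, -1, 0], [0, 0, 2, 0, -1, -1], [0, -1, 0, 2, 0, 0], [-1, -1, -1, 0, 2, 0], [0, 0, -1, 0, 0, 2]].
All simple roots have the same length, so the diagram is simply laced. The associated Dynkin diagram is a chain of 5 nodes with one extra node attached to the third node from one end (E_6), so the type is E_6.

E_6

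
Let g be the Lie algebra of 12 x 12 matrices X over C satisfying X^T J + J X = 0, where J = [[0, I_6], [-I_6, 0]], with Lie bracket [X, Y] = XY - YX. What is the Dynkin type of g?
C_6

This is sp(12), which has dimension 12(12+1)/2 = 78 and rank 12/2 = 6. In the classification of classical Lie algebras, the symplectic algebra sp(2n) has type C_n; here n = 6, so the Dynkin diagram is a chain of 6 nodes with a double edge at one end; the terminal node there is the unique long simple root (C_6). Hence the type is C_6.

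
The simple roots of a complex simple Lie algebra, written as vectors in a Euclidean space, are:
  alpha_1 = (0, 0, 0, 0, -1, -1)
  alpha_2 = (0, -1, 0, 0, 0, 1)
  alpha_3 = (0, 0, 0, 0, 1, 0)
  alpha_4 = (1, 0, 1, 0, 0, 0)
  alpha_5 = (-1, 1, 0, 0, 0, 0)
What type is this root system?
B_5 (so(11))

Compute the Cartan integers a_ij = 2(alpha_i, alpha_j)/(alpha_j, alpha_j); the resulting 5x5 Cartan matrix is
[[2, -1, -2, 0, 0], [-1, 2, 0, 0, -1], [-1, 0, 2, 0, 0], [0, 0, 0, 2, -1], [0, -1, 0, -1, 2]].
The roots have two lengths (squared-length ratio 2:1); the short ones are alpha_{3}. The associated Dynkin diagram is a chain of 5 nodes with a double edge at one end; the terminal node there is the unique short simple root (B_5), so the type is B_5 (the algebra so(11)).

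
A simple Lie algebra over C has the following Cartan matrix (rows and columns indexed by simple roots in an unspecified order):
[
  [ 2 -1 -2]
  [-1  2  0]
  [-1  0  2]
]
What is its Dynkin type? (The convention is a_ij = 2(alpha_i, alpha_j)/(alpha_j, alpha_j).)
B_3

The matrix has rank 3 with 2's on the diagonal. Reading the off-diagonal entries as Dynkin edges (a single edge where a_ij = a_ji = -1; a double or triple edge where a_ij * a_ji = 2 or 3), the diagram is a chain of 3 nodes with a double edge at one end; the terminal node there is the unique short simple root (B_3). One simple-root ordering that puts it in standard form is (alpha_2, alpha_1, alpha_3). So the algebra is type B_3, i.e. so(7).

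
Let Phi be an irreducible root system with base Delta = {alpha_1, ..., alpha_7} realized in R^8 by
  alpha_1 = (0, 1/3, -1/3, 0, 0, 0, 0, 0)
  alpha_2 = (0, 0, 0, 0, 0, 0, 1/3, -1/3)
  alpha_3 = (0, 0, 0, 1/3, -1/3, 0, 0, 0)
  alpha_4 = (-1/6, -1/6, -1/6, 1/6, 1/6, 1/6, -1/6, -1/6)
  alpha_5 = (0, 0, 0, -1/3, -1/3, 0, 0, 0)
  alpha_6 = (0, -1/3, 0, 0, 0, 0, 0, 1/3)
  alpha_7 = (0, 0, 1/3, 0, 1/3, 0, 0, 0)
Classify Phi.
Compute the Cartan integers a_ij = 2(alpha_i, alpha_j)/(alpha_j, alpha_j); the resulting 7x7 Cartan matrix is
[[2, 0, 0, 0, 0, -1, -1], [0, 2, 0, 0, 0, -1, 0], [0, 0, 2, 0, 0, 0, -1], [0, 0, 0, 2, -1, 0, 0], [0, 0, 0, -1, 2, 0, -1], [-1, -1, 0, 0, 0, 2, 0], [-1, 0, -1, 0, -1, 0, 2]].
All simple roots have the same length, so the diagram is simply laced. The associated Dynkin diagram is a chain of 6 nodes with one extra node attached to the third node from one end (E_7), so the type is E_7.

E7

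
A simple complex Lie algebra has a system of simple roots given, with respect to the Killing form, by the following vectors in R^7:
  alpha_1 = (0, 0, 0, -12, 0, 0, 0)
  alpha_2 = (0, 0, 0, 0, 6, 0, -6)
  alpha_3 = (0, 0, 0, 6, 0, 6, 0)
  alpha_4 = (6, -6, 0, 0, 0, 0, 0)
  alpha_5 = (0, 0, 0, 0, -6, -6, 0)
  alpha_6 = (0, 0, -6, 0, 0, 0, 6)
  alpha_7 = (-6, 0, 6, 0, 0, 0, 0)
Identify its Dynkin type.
C_7 (sp(14))

Compute the Cartan integers a_ij = 2(alpha_i, alpha_j)/(alpha_j, alpha_j); the resulting 7x7 Cartan matrix is
[[2, 0, -2, 0, 0, 0, 0], [0, 2, 0, 0, -1, -1, 0], [-1, 0, 2, 0, -1, 0, 0], [0, 0, 0, 2, 0, 0, -1], [0, -1, -1, 0, 2, 0, 0], [0, -1, 0, 0, 0, 2, -1], [0, 0, 0, -1, 0, -1, 2]].
The roots have two lengths (squared-length ratio 2:1); the short ones are alpha_{2,3,4,5,6,7}. The associated Dynkin diagram is a chain of 7 nodes with a double edge at one end; the terminal node there is the unique long simple root (C_7), so the type is C_7 (the algebra sp(14)).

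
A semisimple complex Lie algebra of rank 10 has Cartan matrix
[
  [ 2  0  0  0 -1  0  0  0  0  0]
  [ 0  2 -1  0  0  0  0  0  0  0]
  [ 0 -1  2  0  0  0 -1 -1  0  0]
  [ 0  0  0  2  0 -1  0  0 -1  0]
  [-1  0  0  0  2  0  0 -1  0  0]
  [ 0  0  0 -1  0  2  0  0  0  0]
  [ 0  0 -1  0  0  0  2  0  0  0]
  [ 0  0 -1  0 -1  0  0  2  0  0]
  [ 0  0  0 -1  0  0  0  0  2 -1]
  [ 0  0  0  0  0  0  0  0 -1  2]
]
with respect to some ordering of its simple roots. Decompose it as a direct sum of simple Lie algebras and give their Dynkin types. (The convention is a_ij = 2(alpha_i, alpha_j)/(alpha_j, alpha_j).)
A4 ⊕ D6

The diagram associated to this matrix has two connected components: the simple roots {alpha_4, alpha_6, alpha_9, alpha_10} form a chain of 4 nodes with single edges (A_4), and {alpha_1, alpha_2, alpha_3, alpha_5, alpha_7, alpha_8} form a chain of 4 nodes with a fork of two nodes at one end (D_6). A semisimple Lie algebra decomposes uniquely as the direct sum of simple ideals, one per connected component of its Dynkin diagram, so g ≅ A_4 ⊕ D_6 (dimension 24 + 66 = 90).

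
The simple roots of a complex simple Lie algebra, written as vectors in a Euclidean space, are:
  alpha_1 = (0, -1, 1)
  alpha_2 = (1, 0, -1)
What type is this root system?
Compute the Cartan integers a_ij = 2(alpha_i, alpha_j)/(alpha_j, alpha_j); the resulting 2x2 Cartan matrix is
[[2, -1], [-1, 2]].
All simple roots have the same length, so the diagram is simply laced. The associated Dynkin diagram is a chain of 2 nodes with single edges (A_2), so the type is A_2 (the algebra sl(3)).

A_2 (sl(3))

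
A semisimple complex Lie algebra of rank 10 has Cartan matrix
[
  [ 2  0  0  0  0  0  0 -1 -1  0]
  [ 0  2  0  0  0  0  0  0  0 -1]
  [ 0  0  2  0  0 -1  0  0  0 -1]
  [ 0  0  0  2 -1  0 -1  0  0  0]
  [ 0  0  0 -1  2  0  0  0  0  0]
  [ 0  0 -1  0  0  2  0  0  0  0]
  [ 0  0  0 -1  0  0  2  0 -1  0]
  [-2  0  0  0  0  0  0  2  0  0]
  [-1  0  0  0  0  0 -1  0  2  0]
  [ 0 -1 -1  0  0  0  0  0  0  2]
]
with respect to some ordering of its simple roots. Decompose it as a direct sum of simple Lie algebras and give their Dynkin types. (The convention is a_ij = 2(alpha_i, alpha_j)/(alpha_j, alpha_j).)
The diagram associated to this matrix has two connected components: the simple roots {alpha_2, alpha_3, alpha_6, alpha_10} form a chain of 4 nodes with single edges (A_4), and {alpha_1, alpha_4, alpha_5, alpha_7, alpha_8, alpha_9} form a chain of 6 nodes with a double edge at one end; the terminal node there is the unique long simple root (C_6). A semisimple Lie algebra decomposes uniquely as the direct sum of simple ideals, one per connected component of its Dynkin diagram, so g ≅ A_4 ⊕ C_6 (dimension 24 + 78 = 102).

type A_4 ⊕ type C_6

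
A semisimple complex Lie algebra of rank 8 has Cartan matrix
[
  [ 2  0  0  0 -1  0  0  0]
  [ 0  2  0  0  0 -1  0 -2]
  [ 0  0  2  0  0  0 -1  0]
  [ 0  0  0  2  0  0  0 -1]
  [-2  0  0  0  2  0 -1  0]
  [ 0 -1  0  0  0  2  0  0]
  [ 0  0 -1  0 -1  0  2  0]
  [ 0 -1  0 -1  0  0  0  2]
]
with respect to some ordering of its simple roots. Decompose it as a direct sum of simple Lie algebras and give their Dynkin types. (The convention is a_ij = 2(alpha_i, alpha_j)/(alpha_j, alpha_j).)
The diagram associated to this matrix has two connected components: the simple roots {alpha_1, alpha_3, alpha_5, alpha_7} form a chain of 4 nodes with a double edge at one end; the terminal node there is the unique short simple root (B_4), and {alpha_2, alpha_4, alpha_6, alpha_8} form a chain of 4 nodes with a double edge between the middle two (F_4). A semisimple Lie algebra decomposes uniquely as the direct sum of simple ideals, one per connected component of its Dynkin diagram, so g ≅ B_4 ⊕ F_4 (dimension 36 + 52 = 88).

type B_4 ⊕ type F_4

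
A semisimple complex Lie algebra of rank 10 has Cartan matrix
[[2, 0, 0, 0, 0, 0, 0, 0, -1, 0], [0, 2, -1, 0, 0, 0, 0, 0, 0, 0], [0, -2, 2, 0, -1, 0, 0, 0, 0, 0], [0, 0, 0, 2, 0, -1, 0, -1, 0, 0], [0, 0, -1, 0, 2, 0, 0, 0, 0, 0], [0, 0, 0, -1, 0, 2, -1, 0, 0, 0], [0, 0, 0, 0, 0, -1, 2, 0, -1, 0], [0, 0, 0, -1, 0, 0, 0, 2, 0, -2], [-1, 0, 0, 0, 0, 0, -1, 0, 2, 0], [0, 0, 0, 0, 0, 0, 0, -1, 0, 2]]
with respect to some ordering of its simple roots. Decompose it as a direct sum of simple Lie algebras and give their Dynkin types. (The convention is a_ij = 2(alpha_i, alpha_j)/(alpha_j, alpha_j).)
B_3 ⊕ B_7

The diagram associated to this matrix has two connected components: the simple roots {alpha_2, alpha_3, alpha_5} form a chain of 3 nodes with a double edge at one end; the terminal node there is the unique short simple root (B_3), and {alpha_1, alpha_4, alpha_6, alpha_7, alpha_8, alpha_9, alpha_10} form a chain of 7 nodes with a double edge at one end; the terminal node there is the unique short simple root (B_7). A semisimple Lie algebra decomposes uniquely as the direct sum of simple ideals, one per connected component of its Dynkin diagram, so g ≅ B_3 ⊕ B_7 (dimension 21 + 105 = 126).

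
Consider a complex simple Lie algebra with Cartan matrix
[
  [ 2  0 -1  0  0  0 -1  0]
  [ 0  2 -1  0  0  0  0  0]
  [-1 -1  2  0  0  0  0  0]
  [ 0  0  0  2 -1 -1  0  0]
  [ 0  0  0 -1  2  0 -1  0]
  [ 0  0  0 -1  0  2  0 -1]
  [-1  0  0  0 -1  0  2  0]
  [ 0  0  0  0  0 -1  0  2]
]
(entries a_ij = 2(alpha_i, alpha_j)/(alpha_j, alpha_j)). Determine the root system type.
A_8 (sl(9))

The matrix has rank 8 with 2's on the diagonal. Reading the off-diagonal entries as Dynkin edges (a single edge where a_ij = a_ji = -1; a double or triple edge where a_ij * a_ji = 2 or 3), the diagram is a chain of 8 nodes with single edges (A_8). One simple-root ordering that puts it in standard form is (alpha_2, alpha_3, alpha_1, alpha_7, alpha_5, alpha_4, alpha_6, alpha_8). So the algebra is type A_8, i.e. sl(9).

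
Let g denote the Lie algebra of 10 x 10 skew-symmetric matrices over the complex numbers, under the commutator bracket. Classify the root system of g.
D_5

This is so(10) with 10 even, which has dimension 10(10-1)/2 = 45 and rank 10/2 = 5. In the classification of classical Lie algebras, the orthogonal algebra so(2n) in an even number of variables has type D_n; here n = 5, so the Dynkin diagram is a chain of 3 nodes with a fork of two nodes at one end (D_5). Hence the type is D_5.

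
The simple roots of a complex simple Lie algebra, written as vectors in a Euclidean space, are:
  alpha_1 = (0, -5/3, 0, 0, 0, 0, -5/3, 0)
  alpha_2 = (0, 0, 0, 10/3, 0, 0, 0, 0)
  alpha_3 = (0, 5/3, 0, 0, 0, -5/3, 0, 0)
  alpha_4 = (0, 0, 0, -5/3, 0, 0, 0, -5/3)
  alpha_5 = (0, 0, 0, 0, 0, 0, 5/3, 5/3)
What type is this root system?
C5

Compute the Cartan integers a_ij = 2(alpha_i, alpha_j)/(alpha_j, alpha_j); the resulting 5x5 Cartan matrix is
[[2, 0, -1, 0, -1], [0, 2, 0, -2, 0], [-1, 0, 2, 0, 0], [0, -1, 0, 2, -1], [-1, 0, 0, -1, 2]].
The roots have two lengths (squared-length ratio 2:1); the short ones are alpha_{1,3,4,5}. The associated Dynkin diagram is a chain of 5 nodes with a double edge at one end; the terminal node there is the unique long simple root (C_5), so the type is C_5 (the algebra sp(10)).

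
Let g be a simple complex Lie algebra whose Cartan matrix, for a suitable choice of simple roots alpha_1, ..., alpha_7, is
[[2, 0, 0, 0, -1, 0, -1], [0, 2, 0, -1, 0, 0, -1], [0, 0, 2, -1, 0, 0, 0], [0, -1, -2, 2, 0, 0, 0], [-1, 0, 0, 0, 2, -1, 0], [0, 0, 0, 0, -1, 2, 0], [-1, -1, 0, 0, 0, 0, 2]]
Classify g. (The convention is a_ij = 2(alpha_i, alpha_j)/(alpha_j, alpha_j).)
The matrix has rank 7 with 2's on the diagonal. Reading the off-diagonal entries as Dynkin edges (a single edge where a_ij = a_ji = -1; a double or triple edge where a_ij * a_ji = 2 or 3), the diagram is a chain of 7 nodes with a double edge at one end; the terminal node there is the unique short simple root (B_7). One simple-root ordering that puts it in standard form is (alpha_6, alpha_5, alpha_1, alpha_7, alpha_2, alpha_4, alpha_3). So the algebra is type B_7, i.e. so(15).

B_7 (so(15))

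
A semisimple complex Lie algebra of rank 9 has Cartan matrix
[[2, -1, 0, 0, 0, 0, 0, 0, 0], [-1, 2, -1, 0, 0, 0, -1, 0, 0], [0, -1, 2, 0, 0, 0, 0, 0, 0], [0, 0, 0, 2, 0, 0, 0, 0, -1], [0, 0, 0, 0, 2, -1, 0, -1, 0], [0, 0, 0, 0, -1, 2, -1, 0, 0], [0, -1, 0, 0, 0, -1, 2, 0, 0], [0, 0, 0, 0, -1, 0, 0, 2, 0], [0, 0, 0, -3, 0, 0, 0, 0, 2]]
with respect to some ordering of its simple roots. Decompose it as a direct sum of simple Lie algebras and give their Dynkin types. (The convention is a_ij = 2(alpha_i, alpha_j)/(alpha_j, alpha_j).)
type D_7 ⊕ type G_2

The diagram associated to this matrix has two connected components: the simple roots {alpha_1, alpha_2, alpha_3, alpha_5, alpha_6, alpha_7, alpha_8} form a chain of 5 nodes with a fork of two nodes at one end (D_7), and {alpha_4, alpha_9} form two nodes joined by a triple edge (G_2). A semisimple Lie algebra decomposes uniquely as the direct sum of simple ideals, one per connected component of its Dynkin diagram, so g ≅ D_7 ⊕ G_2 (dimension 91 + 14 = 105).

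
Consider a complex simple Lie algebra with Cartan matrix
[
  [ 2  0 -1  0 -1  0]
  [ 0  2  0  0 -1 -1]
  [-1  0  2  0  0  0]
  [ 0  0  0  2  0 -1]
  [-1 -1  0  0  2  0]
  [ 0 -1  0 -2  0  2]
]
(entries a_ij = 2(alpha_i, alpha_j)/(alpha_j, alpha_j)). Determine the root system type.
The matrix has rank 6 with 2's on the diagonal. Reading the off-diagonal entries as Dynkin edges (a single edge where a_ij = a_ji = -1; a double or triple edge where a_ij * a_ji = 2 or 3), the diagram is a chain of 6 nodes with a double edge at one end; the terminal node there is the unique short simple root (B_6). One simple-root ordering that puts it in standard form is (alpha_3, alpha_1, alpha_5, alpha_2, alpha_6, alpha_4). So the algebra is type B_6, i.e. so(13).

B6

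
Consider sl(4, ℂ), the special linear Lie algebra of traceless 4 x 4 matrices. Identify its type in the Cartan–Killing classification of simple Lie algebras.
A3

This is sl(4), which has dimension 4^2 - 1 = 15 and rank 4 - 1 = 3 (a Cartan subalgebra is the diagonal traceless matrices). In the classification of classical Lie algebras, the special linear algebra sl(n+1) has type A_n; here n = 3, so the Dynkin diagram is a chain of 3 nodes with single edges (A_3). Hence the type is A_3.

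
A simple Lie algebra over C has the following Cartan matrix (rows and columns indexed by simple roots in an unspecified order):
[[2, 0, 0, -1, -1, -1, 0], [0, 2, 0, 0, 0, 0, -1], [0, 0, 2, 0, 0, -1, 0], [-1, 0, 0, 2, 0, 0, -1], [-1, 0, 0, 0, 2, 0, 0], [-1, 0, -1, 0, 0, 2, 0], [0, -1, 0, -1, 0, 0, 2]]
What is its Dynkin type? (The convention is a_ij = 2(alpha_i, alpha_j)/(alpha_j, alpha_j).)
The matrix has rank 7 with 2's on the diagonal. Reading the off-diagonal entries as Dynkin edges (a single edge where a_ij = a_ji = -1; a double or triple edge where a_ij * a_ji = 2 or 3), the diagram is a chain of 6 nodes with one extra node attached to the third node from one end (E_7). One simple-root ordering that puts it in standard form is (alpha_3, alpha_5, alpha_6, alpha_1, alpha_4, alpha_7, alpha_2). So the algebra is type E_7.

E_7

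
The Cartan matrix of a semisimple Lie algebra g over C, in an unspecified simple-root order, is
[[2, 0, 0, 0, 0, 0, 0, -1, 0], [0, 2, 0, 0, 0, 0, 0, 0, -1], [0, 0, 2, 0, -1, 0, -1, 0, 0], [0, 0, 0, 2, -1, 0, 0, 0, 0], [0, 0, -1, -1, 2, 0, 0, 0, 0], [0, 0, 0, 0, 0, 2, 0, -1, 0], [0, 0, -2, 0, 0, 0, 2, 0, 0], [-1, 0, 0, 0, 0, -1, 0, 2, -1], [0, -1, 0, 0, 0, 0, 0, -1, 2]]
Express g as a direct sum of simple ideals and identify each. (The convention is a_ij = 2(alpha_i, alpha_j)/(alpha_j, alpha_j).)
The diagram associated to this matrix has two connected components: the simple roots {alpha_3, alpha_4, alpha_5, alpha_7} form a chain of 4 nodes with a double edge at one end; the terminal node there is the unique long simple root (C_4), and {alpha_1, alpha_2, alpha_6, alpha_8, alpha_9} form a chain of 3 nodes with a fork of two nodes at one end (D_5). A semisimple Lie algebra decomposes uniquely as the direct sum of simple ideals, one per connected component of its Dynkin diagram, so g ≅ C_4 ⊕ D_5 (dimension 36 + 45 = 81).

C_4 + D_5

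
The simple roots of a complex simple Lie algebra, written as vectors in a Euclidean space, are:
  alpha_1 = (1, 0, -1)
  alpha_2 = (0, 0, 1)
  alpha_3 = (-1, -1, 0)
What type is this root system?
B3

Compute the Cartan integers a_ij = 2(alpha_i, alpha_j)/(alpha_j, alpha_j); the resulting 3x3 Cartan matrix is
[[2, -2, -1], [-1, 2, 0], [-1, 0, 2]].
The roots have two lengths (squared-length ratio 2:1); the short ones are alpha_{2}. The associated Dynkin diagram is a chain of 3 nodes with a double edge at one end; the terminal node there is the unique short simple root (B_3), so the type is B_3 (the algebra so(7)).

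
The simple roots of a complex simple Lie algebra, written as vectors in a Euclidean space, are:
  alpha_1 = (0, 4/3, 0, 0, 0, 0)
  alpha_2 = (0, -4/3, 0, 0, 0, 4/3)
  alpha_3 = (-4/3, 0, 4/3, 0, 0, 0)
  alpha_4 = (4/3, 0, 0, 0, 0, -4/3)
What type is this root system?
type B_4

Compute the Cartan integers a_ij = 2(alpha_i, alpha_j)/(alpha_j, alpha_j); the resulting 4x4 Cartan matrix is
[[2, -1, 0, 0], [-2, 2, 0, -1], [0, 0, 2, -1], [0, -1, -1, 2]].
The roots have two lengths (squared-length ratio 2:1); the short ones are alpha_{1}. The associated Dynkin diagram is a chain of 4 nodes with a double edge at one end; the terminal node there is the unique short simple root (B_4), so the type is B_4 (the algebra so(9)).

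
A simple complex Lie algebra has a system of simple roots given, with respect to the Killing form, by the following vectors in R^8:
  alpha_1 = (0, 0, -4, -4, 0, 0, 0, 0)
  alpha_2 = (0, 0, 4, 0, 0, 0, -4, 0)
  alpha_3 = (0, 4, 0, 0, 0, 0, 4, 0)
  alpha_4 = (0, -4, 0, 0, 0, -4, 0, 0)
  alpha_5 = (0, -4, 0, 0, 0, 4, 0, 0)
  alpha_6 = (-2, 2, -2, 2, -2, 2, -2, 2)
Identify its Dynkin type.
E_6

Compute the Cartan integers a_ij = 2(alpha_i, alpha_j)/(alpha_j, alpha_j); the resulting 6x6 Cartan matrix is
[[2, -1, 0, 0, 0, 0], [-1, 2, -1, 0, 0, 0], [0, -1, 2, -1, -1, 0], [0, 0, -1, 2, 0, -1], [0, 0, -1, 0, 2, 0], [0, 0, 0, -1, 0, 2]].
All simple roots have the same length, so the diagram is simply laced. The associated Dynkin diagram is a chain of 5 nodes with one extra node attached to the third node from one end (E_6), so the type is E_6.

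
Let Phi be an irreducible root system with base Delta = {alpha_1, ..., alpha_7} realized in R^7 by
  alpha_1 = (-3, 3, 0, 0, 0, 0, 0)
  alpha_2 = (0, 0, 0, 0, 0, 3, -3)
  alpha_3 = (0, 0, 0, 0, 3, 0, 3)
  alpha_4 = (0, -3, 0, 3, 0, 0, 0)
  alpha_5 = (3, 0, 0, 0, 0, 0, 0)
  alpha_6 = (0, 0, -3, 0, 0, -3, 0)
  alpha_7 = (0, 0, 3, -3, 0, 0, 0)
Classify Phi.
type B_7

Compute the Cartan integers a_ij = 2(alpha_i, alpha_j)/(alpha_j, alpha_j); the resulting 7x7 Cartan matrix is
[[2, 0, 0, -1, -2, 0, 0], [0, 2, -1, 0, 0, -1, 0], [0, -1, 2, 0, 0, 0, 0], [-1, 0, 0, 2, 0, 0, -1], [-1, 0, 0, 0, 2, 0, 0], [0, -1, 0, 0, 0, 2, -1], [0, 0, 0, -1, 0, -1, 2]].
The roots have two lengths (squared-length ratio 2:1); the short ones are alpha_{5}. The associated Dynkin diagram is a chain of 7 nodes with a double edge at one end; the terminal node there is the unique short simple root (B_7), so the type is B_7 (the algebra so(15)).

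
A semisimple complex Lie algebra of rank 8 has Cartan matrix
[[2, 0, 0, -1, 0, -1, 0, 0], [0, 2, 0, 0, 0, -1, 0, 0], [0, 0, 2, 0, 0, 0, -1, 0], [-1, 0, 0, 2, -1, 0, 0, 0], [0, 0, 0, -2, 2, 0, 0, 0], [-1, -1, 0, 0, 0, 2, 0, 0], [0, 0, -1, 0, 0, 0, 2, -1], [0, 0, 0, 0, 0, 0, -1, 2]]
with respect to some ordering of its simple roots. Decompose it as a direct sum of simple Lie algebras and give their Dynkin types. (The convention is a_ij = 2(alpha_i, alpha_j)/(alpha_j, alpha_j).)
type A_3 ⊕ type C_5

The diagram associated to this matrix has two connected components: the simple roots {alpha_3, alpha_7, alpha_8} form a chain of 3 nodes with single edges (A_3), and {alpha_1, alpha_2, alpha_4, alpha_5, alpha_6} form a chain of 5 nodes with a double edge at one end; the terminal node there is the unique long simple root (C_5). A semisimple Lie algebra decomposes uniquely as the direct sum of simple ideals, one per connected component of its Dynkin diagram, so g ≅ A_3 ⊕ C_5 (dimension 15 + 55 = 70).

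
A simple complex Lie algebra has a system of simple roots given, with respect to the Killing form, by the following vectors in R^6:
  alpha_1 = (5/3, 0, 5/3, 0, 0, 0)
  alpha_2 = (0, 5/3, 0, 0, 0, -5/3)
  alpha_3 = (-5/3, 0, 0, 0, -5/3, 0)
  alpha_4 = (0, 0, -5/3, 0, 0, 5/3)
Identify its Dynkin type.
A4

Compute the Cartan integers a_ij = 2(alpha_i, alpha_j)/(alpha_j, alpha_j); the resulting 4x4 Cartan matrix is
[[2, 0, -1, -1], [0, 2, 0, -1], [-1, 0, 2, 0], [-1, -1, 0, 2]].
All simple roots have the same length, so the diagram is simply laced. The associated Dynkin diagram is a chain of 4 nodes with single edges (A_4), so the type is A_4 (the algebra sl(5)).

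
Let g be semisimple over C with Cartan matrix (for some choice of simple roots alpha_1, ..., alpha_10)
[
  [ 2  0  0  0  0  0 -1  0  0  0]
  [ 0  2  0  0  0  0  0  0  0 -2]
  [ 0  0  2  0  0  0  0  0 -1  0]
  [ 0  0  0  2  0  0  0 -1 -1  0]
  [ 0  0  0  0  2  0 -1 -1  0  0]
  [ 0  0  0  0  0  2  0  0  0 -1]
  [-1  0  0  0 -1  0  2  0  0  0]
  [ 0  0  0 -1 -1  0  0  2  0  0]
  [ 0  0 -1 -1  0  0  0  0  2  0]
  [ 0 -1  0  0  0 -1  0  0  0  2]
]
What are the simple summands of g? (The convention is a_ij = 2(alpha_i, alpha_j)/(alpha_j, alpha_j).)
A_7 ⊕ C_3

The diagram associated to this matrix has two connected components: the simple roots {alpha_1, alpha_3, alpha_4, alpha_5, alpha_7, alpha_8, alpha_9} form a chain of 7 nodes with single edges (A_7), and {alpha_2, alpha_6, alpha_10} form a chain of 3 nodes with a double edge at one end; the terminal node there is the unique long simple root (C_3). A semisimple Lie algebra decomposes uniquely as the direct sum of simple ideals, one per connected component of its Dynkin diagram, so g ≅ A_7 ⊕ C_3 (dimension 63 + 21 = 84).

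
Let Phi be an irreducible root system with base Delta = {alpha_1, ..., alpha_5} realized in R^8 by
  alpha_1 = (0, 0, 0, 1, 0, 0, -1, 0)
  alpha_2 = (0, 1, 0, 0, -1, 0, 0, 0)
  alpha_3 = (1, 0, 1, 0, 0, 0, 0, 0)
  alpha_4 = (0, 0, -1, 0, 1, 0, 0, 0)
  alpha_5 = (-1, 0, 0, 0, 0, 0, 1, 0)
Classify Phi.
A_5

Compute the Cartan integers a_ij = 2(alpha_i, alpha_j)/(alpha_j, alpha_j); the resulting 5x5 Cartan matrix is
[[2, 0, 0, 0, -1], [0, 2, 0, -1, 0], [0, 0, 2, -1, -1], [0, -1, -1, 2, 0], [-1, 0, -1, 0, 2]].
All simple roots have the same length, so the diagram is simply laced. The associated Dynkin diagram is a chain of 5 nodes with single edges (A_5), so the type is A_5 (the algebra sl(6)).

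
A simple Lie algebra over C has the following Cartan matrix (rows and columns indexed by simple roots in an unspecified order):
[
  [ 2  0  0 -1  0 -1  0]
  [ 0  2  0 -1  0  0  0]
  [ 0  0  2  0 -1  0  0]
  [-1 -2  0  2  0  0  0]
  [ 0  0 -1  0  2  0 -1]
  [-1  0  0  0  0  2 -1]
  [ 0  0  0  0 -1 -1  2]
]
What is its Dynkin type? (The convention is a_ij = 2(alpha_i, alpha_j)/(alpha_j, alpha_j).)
B_7 (so(15))

The matrix has rank 7 with 2's on the diagonal. Reading the off-diagonal entries as Dynkin edges (a single edge where a_ij = a_ji = -1; a double or triple edge where a_ij * a_ji = 2 or 3), the diagram is a chain of 7 nodes with a double edge at one end; the terminal node there is the unique short simple root (B_7). One simple-root ordering that puts it in standard form is (alpha_3, alpha_5, alpha_7, alpha_6, alpha_1, alpha_4, alpha_2). So the algebra is type B_7, i.e. so(15).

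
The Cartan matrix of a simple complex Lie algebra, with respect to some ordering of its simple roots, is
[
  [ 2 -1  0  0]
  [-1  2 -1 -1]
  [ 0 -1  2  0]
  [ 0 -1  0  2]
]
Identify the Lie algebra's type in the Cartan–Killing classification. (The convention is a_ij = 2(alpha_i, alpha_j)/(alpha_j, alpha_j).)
The matrix has rank 4 with 2's on the diagonal. Reading the off-diagonal entries as Dynkin edges (a single edge where a_ij = a_ji = -1; a double or triple edge where a_ij * a_ji = 2 or 3), the diagram is a chain of 2 nodes with a fork of two nodes at one end (D_4). One simple-root ordering that puts it in standard form is (alpha_3, alpha_2, alpha_4, alpha_1). So the algebra is type D_4, i.e. so(8).

D_4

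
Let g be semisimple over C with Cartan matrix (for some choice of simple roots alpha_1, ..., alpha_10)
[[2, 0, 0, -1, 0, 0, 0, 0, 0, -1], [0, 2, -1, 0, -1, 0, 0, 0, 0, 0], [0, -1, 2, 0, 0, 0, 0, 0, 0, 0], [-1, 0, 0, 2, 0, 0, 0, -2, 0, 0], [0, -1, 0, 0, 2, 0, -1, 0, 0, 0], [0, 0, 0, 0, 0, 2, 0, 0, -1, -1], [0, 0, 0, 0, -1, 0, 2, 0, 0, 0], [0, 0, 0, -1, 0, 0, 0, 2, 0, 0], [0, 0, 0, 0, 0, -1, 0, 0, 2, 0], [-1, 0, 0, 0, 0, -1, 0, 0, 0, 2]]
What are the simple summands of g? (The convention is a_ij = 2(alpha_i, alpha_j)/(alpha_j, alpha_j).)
A_4 + B_6

The diagram associated to this matrix has two connected components: the simple roots {alpha_2, alpha_3, alpha_5, alpha_7} form a chain of 4 nodes with single edges (A_4), and {alpha_1, alpha_4, alpha_6, alpha_8, alpha_9, alpha_10} form a chain of 6 nodes with a double edge at one end; the terminal node there is the unique short simple root (B_6). A semisimple Lie algebra decomposes uniquely as the direct sum of simple ideals, one per connected component of its Dynkin diagram, so g ≅ A_4 ⊕ B_6 (dimension 24 + 78 = 102).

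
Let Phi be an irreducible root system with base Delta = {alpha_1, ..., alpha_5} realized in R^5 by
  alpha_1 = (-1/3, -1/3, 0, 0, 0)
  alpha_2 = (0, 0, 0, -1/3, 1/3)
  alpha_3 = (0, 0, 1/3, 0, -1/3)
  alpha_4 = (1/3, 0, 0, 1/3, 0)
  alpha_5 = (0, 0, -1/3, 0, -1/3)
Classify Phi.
D_5

Compute the Cartan integers a_ij = 2(alpha_i, alpha_j)/(alpha_j, alpha_j); the resulting 5x5 Cartan matrix is
[[2, 0, 0, -1, 0], [0, 2, -1, -1, -1], [0, -1, 2, 0, 0], [-1, -1, 0, 2, 0], [0, -1, 0, 0, 2]].
All simple roots have the same length, so the diagram is simply laced. The associated Dynkin diagram is a chain of 3 nodes with a fork of two nodes at one end (D_5), so the type is D_5 (the algebra so(10)).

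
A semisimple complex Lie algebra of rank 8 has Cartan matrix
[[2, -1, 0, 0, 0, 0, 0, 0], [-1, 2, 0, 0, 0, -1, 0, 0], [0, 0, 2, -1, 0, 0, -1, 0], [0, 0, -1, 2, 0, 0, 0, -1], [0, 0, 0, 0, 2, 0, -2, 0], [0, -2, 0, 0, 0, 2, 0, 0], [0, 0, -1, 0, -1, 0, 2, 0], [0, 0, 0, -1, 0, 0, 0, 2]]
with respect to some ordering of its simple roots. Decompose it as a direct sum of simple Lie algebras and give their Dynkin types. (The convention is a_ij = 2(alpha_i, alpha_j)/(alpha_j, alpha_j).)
C3 ⊕ C5

The diagram associated to this matrix has two connected components: the simple roots {alpha_1, alpha_2, alpha_6} form a chain of 3 nodes with a double edge at one end; the terminal node there is the unique long simple root (C_3), and {alpha_3, alpha_4, alpha_5, alpha_7, alpha_8} form a chain of 5 nodes with a double edge at one end; the terminal node there is the unique long simple root (C_5). A semisimple Lie algebra decomposes uniquely as the direct sum of simple ideals, one per connected component of its Dynkin diagram, so g ≅ C_3 ⊕ C_5 (dimension 21 + 55 = 76).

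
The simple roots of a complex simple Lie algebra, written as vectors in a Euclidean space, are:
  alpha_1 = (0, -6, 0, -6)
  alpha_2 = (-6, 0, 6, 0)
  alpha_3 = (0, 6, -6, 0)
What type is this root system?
Compute the Cartan integers a_ij = 2(alpha_i, alpha_j)/(alpha_j, alpha_j); the resulting 3x3 Cartan matrix is
[[2, 0, -1], [0, 2, -1], [-1, -1, 2]].
All simple roots have the same length, so the diagram is simply laced. The associated Dynkin diagram is a chain of 3 nodes with single edges (A_3), so the type is A_3 (the algebra sl(4)).

A_3 (sl(4))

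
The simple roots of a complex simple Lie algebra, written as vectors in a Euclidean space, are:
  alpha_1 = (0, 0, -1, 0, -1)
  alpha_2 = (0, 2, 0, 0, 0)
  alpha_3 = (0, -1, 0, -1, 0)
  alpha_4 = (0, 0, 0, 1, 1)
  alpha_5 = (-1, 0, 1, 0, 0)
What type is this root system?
Compute the Cartan integers a_ij = 2(alpha_i, alpha_j)/(alpha_j, alpha_j); the resulting 5x5 Cartan matrix is
[[2, 0, 0, -1, -1], [0, 2, -2, 0, 0], [0, -1, 2, -1, 0], [-1, 0, -1, 2, 0], [-1, 0, 0, 0, 2]].
The roots have two lengths (squared-length ratio 2:1); the short ones are alpha_{1,3,4,5}. The associated Dynkin diagram is a chain of 5 nodes with a double edge at one end; the terminal node there is the unique long simple root (C_5), so the type is C_5 (the algebra sp(10)).

type C_5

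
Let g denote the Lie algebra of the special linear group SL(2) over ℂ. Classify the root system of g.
This is sl(2), which has dimension 2^2 - 1 = 3 and rank 2 - 1 = 1 (a Cartan subalgebra is the diagonal traceless matrices). In the classification of classical Lie algebras, the special linear algebra sl(n+1) has type A_n; here n = 1, so the Dynkin diagram is a chain of 1 nodes with single edges (A_1). Hence the type is A_1.

A1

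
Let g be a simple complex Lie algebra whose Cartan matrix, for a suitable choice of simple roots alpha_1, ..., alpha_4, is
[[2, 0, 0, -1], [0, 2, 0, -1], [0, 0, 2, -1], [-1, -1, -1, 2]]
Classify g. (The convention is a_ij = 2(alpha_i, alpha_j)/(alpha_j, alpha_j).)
D_4 (so(8))

The matrix has rank 4 with 2's on the diagonal. Reading the off-diagonal entries as Dynkin edges (a single edge where a_ij = a_ji = -1; a double or triple edge where a_ij * a_ji = 2 or 3), the diagram is a chain of 2 nodes with a fork of two nodes at one end (D_4). One simple-root ordering that puts it in standard form is (alpha_3, alpha_4, alpha_2, alpha_1). So the algebra is type D_4, i.e. so(8).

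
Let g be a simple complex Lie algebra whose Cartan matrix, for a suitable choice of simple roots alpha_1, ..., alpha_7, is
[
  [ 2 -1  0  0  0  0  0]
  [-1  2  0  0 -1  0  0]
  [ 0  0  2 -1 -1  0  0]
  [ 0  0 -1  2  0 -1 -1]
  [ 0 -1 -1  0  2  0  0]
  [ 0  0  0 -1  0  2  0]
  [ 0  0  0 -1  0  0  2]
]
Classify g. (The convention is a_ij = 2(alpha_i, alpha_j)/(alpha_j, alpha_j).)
The matrix has rank 7 with 2's on the diagonal. Reading the off-diagonal entries as Dynkin edges (a single edge where a_ij = a_ji = -1; a double or triple edge where a_ij * a_ji = 2 or 3), the diagram is a chain of 5 nodes with a fork of two nodes at one end (D_7). One simple-root ordering that puts it in standard form is (alpha_1, alpha_2, alpha_5, alpha_3, alpha_4, alpha_7, alpha_6). So the algebra is type D_7, i.e. so(14).

D7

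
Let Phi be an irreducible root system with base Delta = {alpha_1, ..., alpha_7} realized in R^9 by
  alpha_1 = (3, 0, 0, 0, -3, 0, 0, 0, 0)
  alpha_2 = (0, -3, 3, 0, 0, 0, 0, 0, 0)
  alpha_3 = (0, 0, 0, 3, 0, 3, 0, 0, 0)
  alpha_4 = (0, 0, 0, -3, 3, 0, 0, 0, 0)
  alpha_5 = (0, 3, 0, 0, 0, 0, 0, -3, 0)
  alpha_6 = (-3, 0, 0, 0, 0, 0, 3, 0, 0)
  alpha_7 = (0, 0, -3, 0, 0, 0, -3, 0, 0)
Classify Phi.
Compute the Cartan integers a_ij = 2(alpha_i, alpha_j)/(alpha_j, alpha_j); the resulting 7x7 Cartan matrix is
[[2, 0, 0, -1, 0, -1, 0], [0, 2, 0, 0, -1, 0, -1], [0, 0, 2, -1, 0, 0, 0], [-1, 0, -1, 2, 0, 0, 0], [0, -1, 0, 0, 2, 0, 0], [-1, 0, 0, 0, 0, 2, -1], [0, -1, 0, 0, 0, -1, 2]].
All simple roots have the same length, so the diagram is simply laced. The associated Dynkin diagram is a chain of 7 nodes with single edges (A_7), so the type is A_7 (the algebra sl(8)).

type A_7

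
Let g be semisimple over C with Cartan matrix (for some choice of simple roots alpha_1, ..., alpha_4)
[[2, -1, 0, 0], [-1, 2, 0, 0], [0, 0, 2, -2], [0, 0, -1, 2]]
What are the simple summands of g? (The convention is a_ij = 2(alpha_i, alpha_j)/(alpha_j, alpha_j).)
The diagram associated to this matrix has two connected components: the simple roots {alpha_1, alpha_2} form a chain of 2 nodes with single edges (A_2), and {alpha_3, alpha_4} form a chain of 2 nodes with a double edge at one end; the terminal node there is the unique short simple root (B_2). A semisimple Lie algebra decomposes uniquely as the direct sum of simple ideals, one per connected component of its Dynkin diagram, so g ≅ A_2 ⊕ B_2 (dimension 8 + 10 = 18).

A_2 ⊕ B_2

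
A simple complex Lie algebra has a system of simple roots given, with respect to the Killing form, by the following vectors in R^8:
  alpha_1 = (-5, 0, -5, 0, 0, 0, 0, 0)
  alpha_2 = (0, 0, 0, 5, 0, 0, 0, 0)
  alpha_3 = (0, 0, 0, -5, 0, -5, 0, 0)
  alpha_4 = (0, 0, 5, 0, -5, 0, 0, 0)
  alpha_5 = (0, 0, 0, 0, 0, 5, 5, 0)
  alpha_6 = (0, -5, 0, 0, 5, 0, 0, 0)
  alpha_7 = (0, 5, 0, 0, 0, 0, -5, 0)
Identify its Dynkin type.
Compute the Cartan integers a_ij = 2(alpha_i, alpha_j)/(alpha_j, alpha_j); the resulting 7x7 Cartan matrix is
[[2, 0, 0, -1, 0, 0, 0], [0, 2, -1, 0, 0, 0, 0], [0, -2, 2, 0, -1, 0, 0], [-1, 0, 0, 2, 0, -1, 0], [0, 0, -1, 0, 2, 0, -1], [0, 0, 0, -1, 0, 2, -1], [0, 0, 0, 0, -1, -1, 2]].
The roots have two lengths (squared-length ratio 2:1); the short ones are alpha_{2}. The associated Dynkin diagram is a chain of 7 nodes with a double edge at one end; the terminal node there is the unique short simple root (B_7), so the type is B_7 (the algebra so(15)).

B_7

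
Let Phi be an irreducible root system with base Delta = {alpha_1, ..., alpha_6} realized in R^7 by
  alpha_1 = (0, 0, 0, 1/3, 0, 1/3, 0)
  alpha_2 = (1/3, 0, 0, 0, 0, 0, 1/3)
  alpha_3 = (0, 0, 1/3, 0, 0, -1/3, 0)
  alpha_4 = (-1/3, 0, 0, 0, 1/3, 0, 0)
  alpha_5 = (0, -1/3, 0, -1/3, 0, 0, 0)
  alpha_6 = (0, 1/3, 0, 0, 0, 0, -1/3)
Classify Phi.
A6

Compute the Cartan integers a_ij = 2(alpha_i, alpha_j)/(alpha_j, alpha_j); the resulting 6x6 Cartan matrix is
[[2, 0, -1, 0, -1, 0], [0, 2, 0, -1, 0, -1], [-1, 0, 2, 0, 0, 0], [0, -1, 0, 2, 0, 0], [-1, 0, 0, 0, 2, -1], [0, -1, 0, 0, -1, 2]].
All simple roots have the same length, so the diagram is simply laced. The associated Dynkin diagram is a chain of 6 nodes with single edges (A_6), so the type is A_6 (the algebra sl(7)).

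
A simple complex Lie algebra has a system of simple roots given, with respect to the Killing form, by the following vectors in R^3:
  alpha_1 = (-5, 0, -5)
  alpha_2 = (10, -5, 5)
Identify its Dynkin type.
type G_2

Compute the Cartan integers a_ij = 2(alpha_i, alpha_j)/(alpha_j, alpha_j); the resulting 2x2 Cartan matrix is
[[2, -1], [-3, 2]].
The roots have two lengths (squared-length ratio 3:1); the short ones are alpha_{1}. The associated Dynkin diagram is two nodes joined by a triple edge (G_2), so the type is G_2.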